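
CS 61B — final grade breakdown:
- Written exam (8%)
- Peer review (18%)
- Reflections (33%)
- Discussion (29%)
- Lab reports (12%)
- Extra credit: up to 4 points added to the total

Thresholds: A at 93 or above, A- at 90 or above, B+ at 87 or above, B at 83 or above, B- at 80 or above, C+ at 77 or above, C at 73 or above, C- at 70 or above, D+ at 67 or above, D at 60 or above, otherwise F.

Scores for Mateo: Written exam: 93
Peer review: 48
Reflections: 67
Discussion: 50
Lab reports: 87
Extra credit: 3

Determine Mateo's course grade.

D

Weighted total:
  Written exam 93 × 0.08 = 7.44
  Peer review 48 × 0.18 = 8.64
  Reflections 67 × 0.33 = 22.11
  Discussion 50 × 0.29 = 14.5
  Lab reports 87 × 0.12 = 10.44
Sum = 63.13
Extra credit: 63.13 + 3 = 66.13
66.13 is ≥ 60 and < 67 → D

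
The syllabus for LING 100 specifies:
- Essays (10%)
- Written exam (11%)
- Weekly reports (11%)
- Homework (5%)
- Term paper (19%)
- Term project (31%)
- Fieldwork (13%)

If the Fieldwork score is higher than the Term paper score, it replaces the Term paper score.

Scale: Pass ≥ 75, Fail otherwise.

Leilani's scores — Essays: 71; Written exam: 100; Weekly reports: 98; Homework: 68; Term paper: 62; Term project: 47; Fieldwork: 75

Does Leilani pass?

Fail

Fieldwork (75) > Term paper (62), so Term paper counts as 75.
Weighted total:
  Essays 71 × 0.1 = 7.1
  Written exam 100 × 0.11 = 11
  Weekly reports 98 × 0.11 = 10.78
  Homework 68 × 0.05 = 3.4
  Term paper 75 × 0.19 = 14.25
  Term project 47 × 0.31 = 14.57
  Fieldwork 75 × 0.13 = 9.75
Sum = 70.85
70.85 < 75 → Fail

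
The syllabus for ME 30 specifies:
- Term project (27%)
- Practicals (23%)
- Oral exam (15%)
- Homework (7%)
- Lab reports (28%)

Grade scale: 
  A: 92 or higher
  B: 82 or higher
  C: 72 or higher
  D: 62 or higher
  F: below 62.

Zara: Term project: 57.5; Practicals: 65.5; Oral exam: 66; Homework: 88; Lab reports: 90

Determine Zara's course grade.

D

Weighted total:
  Term project 57.5 × 0.27 = 15.525
  Practicals 65.5 × 0.23 = 15.065
  Oral exam 66 × 0.15 = 9.9
  Homework 88 × 0.07 = 6.16
  Lab reports 90 × 0.28 = 25.2
Sum = 71.85
71.85 is ≥ 62 and < 72 → D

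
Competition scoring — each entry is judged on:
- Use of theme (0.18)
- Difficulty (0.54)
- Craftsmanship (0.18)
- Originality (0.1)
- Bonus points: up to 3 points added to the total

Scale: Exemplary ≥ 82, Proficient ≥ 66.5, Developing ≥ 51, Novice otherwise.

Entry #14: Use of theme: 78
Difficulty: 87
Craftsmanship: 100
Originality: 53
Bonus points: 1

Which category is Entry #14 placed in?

Exemplary

Weighted total:
  Use of theme 78 × 0.18 = 14.04
  Difficulty 87 × 0.54 = 46.98
  Craftsmanship 100 × 0.18 = 18
  Originality 53 × 0.1 = 5.3
Sum = 84.32
Bonus points: 84.32 + 1 = 85.32
85.32 ≥ 82 → Exemplary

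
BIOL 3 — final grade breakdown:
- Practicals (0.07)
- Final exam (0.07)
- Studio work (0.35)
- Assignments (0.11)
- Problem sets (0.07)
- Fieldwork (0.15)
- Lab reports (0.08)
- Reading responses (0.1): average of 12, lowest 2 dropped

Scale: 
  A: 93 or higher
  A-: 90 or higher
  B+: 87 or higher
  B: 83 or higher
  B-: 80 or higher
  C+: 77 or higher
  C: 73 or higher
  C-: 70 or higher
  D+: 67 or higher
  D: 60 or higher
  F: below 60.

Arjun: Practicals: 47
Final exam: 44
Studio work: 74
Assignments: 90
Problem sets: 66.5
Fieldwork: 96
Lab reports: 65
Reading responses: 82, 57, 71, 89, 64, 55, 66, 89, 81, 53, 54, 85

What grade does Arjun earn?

Reading responses: drop 53, 54 → average of remaining 10 = 739/10 = 73.9
Weighted total:
  Practicals 47 × 0.07 = 3.29
  Final exam 44 × 0.07 = 3.08
  Studio work 74 × 0.35 = 25.9
  Assignments 90 × 0.11 = 9.9
  Problem sets 66.5 × 0.07 = 4.655
  Fieldwork 96 × 0.15 = 14.4
  Lab reports 65 × 0.08 = 5.2
  Reading responses 73.9 × 0.1 = 7.39
Sum = 73.815
73.815 is ≥ 73 and < 77 → C

C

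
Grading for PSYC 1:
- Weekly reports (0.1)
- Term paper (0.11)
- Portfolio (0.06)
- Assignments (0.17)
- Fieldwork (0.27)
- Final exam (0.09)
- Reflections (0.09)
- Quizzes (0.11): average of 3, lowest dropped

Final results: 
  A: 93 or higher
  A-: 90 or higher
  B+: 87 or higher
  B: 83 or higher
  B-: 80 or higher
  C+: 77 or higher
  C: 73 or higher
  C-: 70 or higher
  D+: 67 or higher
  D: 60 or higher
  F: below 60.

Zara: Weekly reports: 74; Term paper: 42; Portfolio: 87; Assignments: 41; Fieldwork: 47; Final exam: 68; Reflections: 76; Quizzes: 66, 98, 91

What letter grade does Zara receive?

D

Quizzes: drop 66 → average of remaining 2 = 189/2 = 94.5
Weighted total:
  Weekly reports 74 × 0.1 = 7.4
  Term paper 42 × 0.11 = 4.62
  Portfolio 87 × 0.06 = 5.22
  Assignments 41 × 0.17 = 6.97
  Fieldwork 47 × 0.27 = 12.69
  Final exam 68 × 0.09 = 6.12
  Reflections 76 × 0.09 = 6.84
  Quizzes 94.5 × 0.11 = 10.395
Sum = 60.255
60.255 is ≥ 60 and < 67 → D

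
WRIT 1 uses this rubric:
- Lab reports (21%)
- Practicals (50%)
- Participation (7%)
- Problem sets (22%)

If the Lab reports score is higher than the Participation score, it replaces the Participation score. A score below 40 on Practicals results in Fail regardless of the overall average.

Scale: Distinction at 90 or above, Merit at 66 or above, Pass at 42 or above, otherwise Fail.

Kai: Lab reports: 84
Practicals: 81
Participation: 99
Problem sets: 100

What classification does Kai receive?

Lab reports (84) ≤ Participation (99), so Participation stays at 99.
Practicals score 81 ≥ 40: minimum met.
Weighted total:
  Lab reports 84 × 0.21 = 17.64
  Practicals 81 × 0.5 = 40.5
  Participation 99 × 0.07 = 6.93
  Problem sets 100 × 0.22 = 22
Sum = 87.07
87.07 is ≥ 66 and < 90 → Merit

Merit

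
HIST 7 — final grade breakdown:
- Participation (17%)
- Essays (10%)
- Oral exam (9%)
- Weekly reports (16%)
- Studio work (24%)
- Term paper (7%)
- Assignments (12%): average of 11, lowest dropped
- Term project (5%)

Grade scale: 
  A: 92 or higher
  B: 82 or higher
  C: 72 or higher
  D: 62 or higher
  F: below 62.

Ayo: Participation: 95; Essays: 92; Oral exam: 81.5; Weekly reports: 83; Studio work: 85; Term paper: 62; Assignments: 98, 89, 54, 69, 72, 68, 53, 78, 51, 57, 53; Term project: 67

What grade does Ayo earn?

Assignments: drop 51 → average of remaining 10 = 691/10 = 69.1
Weighted total:
  Participation 95 × 0.17 = 16.15
  Essays 92 × 0.1 = 9.2
  Oral exam 81.5 × 0.09 = 7.335
  Weekly reports 83 × 0.16 = 13.28
  Studio work 85 × 0.24 = 20.4
  Term paper 62 × 0.07 = 4.34
  Assignments 69.1 × 0.12 = 8.292
  Term project 67 × 0.05 = 3.35
Sum = 82.347
82.347 is ≥ 82 and < 92 → B

B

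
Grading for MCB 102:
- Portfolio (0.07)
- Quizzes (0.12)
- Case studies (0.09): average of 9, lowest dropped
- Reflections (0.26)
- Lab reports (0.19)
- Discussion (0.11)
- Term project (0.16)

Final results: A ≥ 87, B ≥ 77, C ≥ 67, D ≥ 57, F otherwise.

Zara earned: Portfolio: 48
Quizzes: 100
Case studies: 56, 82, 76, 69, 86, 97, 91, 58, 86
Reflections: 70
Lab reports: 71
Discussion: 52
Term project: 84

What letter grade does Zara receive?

Case studies: drop 56 → average of remaining 8 = 645/8 = 80.625
Weighted total:
  Portfolio 48 × 0.07 = 3.36
  Quizzes 100 × 0.12 = 12
  Case studies 80.625 × 0.09 = 7.25625
  Reflections 70 × 0.26 = 18.2
  Lab reports 71 × 0.19 = 13.49
  Discussion 52 × 0.11 = 5.72
  Term project 84 × 0.16 = 13.44
Sum = 73.46625
73.46625 is ≥ 67 and < 77 → C

C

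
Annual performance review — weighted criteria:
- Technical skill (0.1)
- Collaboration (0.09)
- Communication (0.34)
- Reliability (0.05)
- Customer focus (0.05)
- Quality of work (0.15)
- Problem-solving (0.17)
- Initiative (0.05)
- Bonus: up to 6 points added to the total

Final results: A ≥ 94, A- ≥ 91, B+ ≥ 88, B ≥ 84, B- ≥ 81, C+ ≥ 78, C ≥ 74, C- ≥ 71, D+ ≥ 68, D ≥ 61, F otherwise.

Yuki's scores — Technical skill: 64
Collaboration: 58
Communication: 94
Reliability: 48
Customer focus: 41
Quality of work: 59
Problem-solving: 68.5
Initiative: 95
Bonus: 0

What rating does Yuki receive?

Weighted total:
  Technical skill 64 × 0.1 = 6.4
  Collaboration 58 × 0.09 = 5.22
  Communication 94 × 0.34 = 31.96
  Reliability 48 × 0.05 = 2.4
  Customer focus 41 × 0.05 = 2.05
  Quality of work 59 × 0.15 = 8.85
  Problem-solving 68.5 × 0.17 = 11.645
  Initiative 95 × 0.05 = 4.75
Sum = 73.275
Bonus: 73.275 + 0 = 73.275
73.275 is ≥ 71 and < 74 → C-

C-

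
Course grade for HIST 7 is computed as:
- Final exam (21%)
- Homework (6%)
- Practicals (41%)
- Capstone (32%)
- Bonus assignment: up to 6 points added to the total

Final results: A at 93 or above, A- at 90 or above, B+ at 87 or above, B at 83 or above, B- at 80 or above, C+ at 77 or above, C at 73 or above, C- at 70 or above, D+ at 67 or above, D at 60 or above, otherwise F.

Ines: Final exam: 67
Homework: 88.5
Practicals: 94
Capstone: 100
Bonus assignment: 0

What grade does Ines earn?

Weighted total:
  Final exam 67 × 0.21 = 14.07
  Homework 88.5 × 0.06 = 5.31
  Practicals 94 × 0.41 = 38.54
  Capstone 100 × 0.32 = 32
Sum = 89.92
Bonus assignment: 89.92 + 0 = 89.92
89.92 is ≥ 87 and < 90 → B+

B+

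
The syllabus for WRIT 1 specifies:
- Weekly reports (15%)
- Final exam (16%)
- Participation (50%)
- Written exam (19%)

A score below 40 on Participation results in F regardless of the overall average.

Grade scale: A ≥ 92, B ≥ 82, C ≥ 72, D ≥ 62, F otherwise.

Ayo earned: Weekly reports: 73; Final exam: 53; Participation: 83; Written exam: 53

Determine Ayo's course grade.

D

Participation score 83 ≥ 40: minimum met.
Weighted total:
  Weekly reports 73 × 0.15 = 10.95
  Final exam 53 × 0.16 = 8.48
  Participation 83 × 0.5 = 41.5
  Written exam 53 × 0.19 = 10.07
Sum = 71
71 is ≥ 62 and < 72 → D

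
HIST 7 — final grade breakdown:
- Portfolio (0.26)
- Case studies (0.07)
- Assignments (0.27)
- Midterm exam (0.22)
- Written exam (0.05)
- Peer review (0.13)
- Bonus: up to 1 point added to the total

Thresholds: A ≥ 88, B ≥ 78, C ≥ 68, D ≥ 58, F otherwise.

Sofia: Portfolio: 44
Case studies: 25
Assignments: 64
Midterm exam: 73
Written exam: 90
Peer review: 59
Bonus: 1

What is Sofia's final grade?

D

Weighted total:
  Portfolio 44 × 0.26 = 11.44
  Case studies 25 × 0.07 = 1.75
  Assignments 64 × 0.27 = 17.28
  Midterm exam 73 × 0.22 = 16.06
  Written exam 90 × 0.05 = 4.5
  Peer review 59 × 0.13 = 7.67
Sum = 58.7
Bonus: 58.7 + 1 = 59.7
59.7 is ≥ 58 and < 68 → D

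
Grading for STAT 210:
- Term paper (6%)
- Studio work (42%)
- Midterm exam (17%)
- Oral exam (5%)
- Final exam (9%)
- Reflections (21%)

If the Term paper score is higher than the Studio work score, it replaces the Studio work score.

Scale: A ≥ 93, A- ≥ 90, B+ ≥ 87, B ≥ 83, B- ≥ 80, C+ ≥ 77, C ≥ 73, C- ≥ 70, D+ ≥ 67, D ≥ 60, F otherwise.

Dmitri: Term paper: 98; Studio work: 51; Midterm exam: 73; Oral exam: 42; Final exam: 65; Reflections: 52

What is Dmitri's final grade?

C+

Term paper (98) > Studio work (51), so Studio work counts as 98.
Weighted total:
  Term paper 98 × 0.06 = 5.88
  Studio work 98 × 0.42 = 41.16
  Midterm exam 73 × 0.17 = 12.41
  Oral exam 42 × 0.05 = 2.1
  Final exam 65 × 0.09 = 5.85
  Reflections 52 × 0.21 = 10.92
Sum = 78.32
78.32 is ≥ 77 and < 80 → C+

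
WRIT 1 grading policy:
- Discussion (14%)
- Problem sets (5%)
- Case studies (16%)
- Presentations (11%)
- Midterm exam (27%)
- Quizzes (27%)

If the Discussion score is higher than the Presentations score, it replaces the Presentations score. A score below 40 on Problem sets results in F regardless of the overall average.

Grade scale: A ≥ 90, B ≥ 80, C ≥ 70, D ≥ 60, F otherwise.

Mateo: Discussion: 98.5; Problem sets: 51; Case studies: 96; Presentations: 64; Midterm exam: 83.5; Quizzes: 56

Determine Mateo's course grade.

Discussion (98.5) > Presentations (64), so Presentations counts as 98.5.
Problem sets score 51 ≥ 40: minimum met.
Weighted total:
  Discussion 98.5 × 0.14 = 13.79
  Problem sets 51 × 0.05 = 2.55
  Case studies 96 × 0.16 = 15.36
  Presentations 98.5 × 0.11 = 10.835
  Midterm exam 83.5 × 0.27 = 22.545
  Quizzes 56 × 0.27 = 15.12
Sum = 80.2
80.2 is ≥ 80 and < 90 → B

B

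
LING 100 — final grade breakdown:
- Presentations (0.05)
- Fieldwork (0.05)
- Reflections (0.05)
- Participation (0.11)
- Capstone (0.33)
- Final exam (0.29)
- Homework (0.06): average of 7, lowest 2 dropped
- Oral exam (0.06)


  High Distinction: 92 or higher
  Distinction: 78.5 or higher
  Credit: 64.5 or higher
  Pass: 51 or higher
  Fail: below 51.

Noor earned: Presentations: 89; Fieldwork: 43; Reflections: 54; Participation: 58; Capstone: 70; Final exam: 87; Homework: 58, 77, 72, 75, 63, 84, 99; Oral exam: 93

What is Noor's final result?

Credit

Homework: drop 58, 63 → average of remaining 5 = 407/5 = 81.4
Weighted total:
  Presentations 89 × 0.05 = 4.45
  Fieldwork 43 × 0.05 = 2.15
  Reflections 54 × 0.05 = 2.7
  Participation 58 × 0.11 = 6.38
  Capstone 70 × 0.33 = 23.1
  Final exam 87 × 0.29 = 25.23
  Homework 81.4 × 0.06 = 4.884
  Oral exam 93 × 0.06 = 5.58
Sum = 74.474
74.474 is ≥ 64.5 and < 78.5 → Credit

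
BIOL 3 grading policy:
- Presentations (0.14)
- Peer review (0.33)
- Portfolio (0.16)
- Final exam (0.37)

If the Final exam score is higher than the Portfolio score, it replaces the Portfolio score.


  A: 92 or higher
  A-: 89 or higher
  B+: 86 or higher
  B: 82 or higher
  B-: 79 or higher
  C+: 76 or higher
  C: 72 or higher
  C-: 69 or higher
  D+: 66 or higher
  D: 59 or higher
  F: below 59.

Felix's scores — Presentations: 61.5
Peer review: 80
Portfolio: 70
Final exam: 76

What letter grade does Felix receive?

C

Final exam (76) > Portfolio (70), so Portfolio counts as 76.
Weighted total:
  Presentations 61.5 × 0.14 = 8.61
  Peer review 80 × 0.33 = 26.4
  Portfolio 76 × 0.16 = 12.16
  Final exam 76 × 0.37 = 28.12
Sum = 75.29
75.29 is ≥ 72 and < 76 → C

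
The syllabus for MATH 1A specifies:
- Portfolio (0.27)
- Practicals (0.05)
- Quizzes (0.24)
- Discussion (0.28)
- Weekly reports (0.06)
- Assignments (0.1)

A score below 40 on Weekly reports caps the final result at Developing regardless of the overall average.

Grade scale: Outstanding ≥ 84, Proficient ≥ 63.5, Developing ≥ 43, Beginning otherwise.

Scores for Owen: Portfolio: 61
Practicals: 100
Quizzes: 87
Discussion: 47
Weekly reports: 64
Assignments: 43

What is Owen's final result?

Proficient

Weekly reports score 64 ≥ 40: minimum met.
Weighted total:
  Portfolio 61 × 0.27 = 16.47
  Practicals 100 × 0.05 = 5
  Quizzes 87 × 0.24 = 20.88
  Discussion 47 × 0.28 = 13.16
  Weekly reports 64 × 0.06 = 3.84
  Assignments 43 × 0.1 = 4.3
Sum = 63.65
63.65 is ≥ 63.5 and < 84 → Proficient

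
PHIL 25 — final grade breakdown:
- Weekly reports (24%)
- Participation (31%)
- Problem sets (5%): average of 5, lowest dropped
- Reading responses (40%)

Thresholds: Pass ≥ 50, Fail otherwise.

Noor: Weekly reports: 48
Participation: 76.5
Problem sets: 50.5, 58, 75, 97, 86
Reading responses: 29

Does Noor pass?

Pass

Problem sets: drop 50.5 → average of remaining 4 = 316/4 = 79
Weighted total:
  Weekly reports 48 × 0.24 = 11.52
  Participation 76.5 × 0.31 = 23.715
  Problem sets 79 × 0.05 = 3.95
  Reading responses 29 × 0.4 = 11.6
Sum = 50.785
50.785 ≥ 50 → Pass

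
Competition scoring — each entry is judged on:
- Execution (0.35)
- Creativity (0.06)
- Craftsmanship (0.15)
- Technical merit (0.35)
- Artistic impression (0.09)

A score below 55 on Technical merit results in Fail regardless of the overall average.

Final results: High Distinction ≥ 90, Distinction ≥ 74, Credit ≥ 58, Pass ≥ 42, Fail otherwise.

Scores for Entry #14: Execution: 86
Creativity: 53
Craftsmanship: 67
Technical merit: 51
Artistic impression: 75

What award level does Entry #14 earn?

Technical merit score 51 < 55: minimum not met.
Weighted total:
  Execution 86 × 0.35 = 30.1
  Creativity 53 × 0.06 = 3.18
  Craftsmanship 67 × 0.15 = 10.05
  Technical merit 51 × 0.35 = 17.85
  Artistic impression 75 × 0.09 = 6.75
Sum = 67.93
Because the Technical merit minimum was not met, the result is Fail.

Fail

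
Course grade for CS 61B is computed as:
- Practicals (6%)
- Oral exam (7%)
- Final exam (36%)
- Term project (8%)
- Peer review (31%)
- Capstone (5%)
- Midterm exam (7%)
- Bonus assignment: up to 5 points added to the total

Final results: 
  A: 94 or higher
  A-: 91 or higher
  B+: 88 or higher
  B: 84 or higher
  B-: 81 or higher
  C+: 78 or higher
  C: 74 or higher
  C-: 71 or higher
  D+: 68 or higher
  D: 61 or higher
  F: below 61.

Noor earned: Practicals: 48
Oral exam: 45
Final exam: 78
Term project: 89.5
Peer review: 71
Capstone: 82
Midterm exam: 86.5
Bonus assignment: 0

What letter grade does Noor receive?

Weighted total:
  Practicals 48 × 0.06 = 2.88
  Oral exam 45 × 0.07 = 3.15
  Final exam 78 × 0.36 = 28.08
  Term project 89.5 × 0.08 = 7.16
  Peer review 71 × 0.31 = 22.01
  Capstone 82 × 0.05 = 4.1
  Midterm exam 86.5 × 0.07 = 6.055
Sum = 73.435
Bonus assignment: 73.435 + 0 = 73.435
73.435 is ≥ 71 and < 74 → C-

C-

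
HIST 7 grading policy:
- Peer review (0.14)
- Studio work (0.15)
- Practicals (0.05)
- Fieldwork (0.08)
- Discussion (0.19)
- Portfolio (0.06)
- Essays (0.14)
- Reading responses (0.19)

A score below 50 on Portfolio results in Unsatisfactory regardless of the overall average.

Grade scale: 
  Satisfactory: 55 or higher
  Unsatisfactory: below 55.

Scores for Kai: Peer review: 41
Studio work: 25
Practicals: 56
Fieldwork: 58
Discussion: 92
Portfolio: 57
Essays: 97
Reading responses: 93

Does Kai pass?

Portfolio score 57 ≥ 50: minimum met.
Weighted total:
  Peer review 41 × 0.14 = 5.74
  Studio work 25 × 0.15 = 3.75
  Practicals 56 × 0.05 = 2.8
  Fieldwork 58 × 0.08 = 4.64
  Discussion 92 × 0.19 = 17.48
  Portfolio 57 × 0.06 = 3.42
  Essays 97 × 0.14 = 13.58
  Reading responses 93 × 0.19 = 17.67
Sum = 69.08
69.08 ≥ 55 → Satisfactory

Satisfactory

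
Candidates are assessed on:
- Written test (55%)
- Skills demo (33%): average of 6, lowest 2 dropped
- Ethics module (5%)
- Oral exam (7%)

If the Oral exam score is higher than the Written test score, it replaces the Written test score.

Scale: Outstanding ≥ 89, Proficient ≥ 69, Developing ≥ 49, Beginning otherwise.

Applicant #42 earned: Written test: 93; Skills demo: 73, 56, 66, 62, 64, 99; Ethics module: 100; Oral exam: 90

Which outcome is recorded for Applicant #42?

Skills demo: drop 56, 62 → average of remaining 4 = 302/4 = 75.5
Oral exam (90) ≤ Written test (93), so Written test stays at 93.
Weighted total:
  Written test 93 × 0.55 = 51.15
  Skills demo 75.5 × 0.33 = 24.915
  Ethics module 100 × 0.05 = 5
  Oral exam 90 × 0.07 = 6.3
Sum = 87.365
87.365 is ≥ 69 and < 89 → Proficient

Proficient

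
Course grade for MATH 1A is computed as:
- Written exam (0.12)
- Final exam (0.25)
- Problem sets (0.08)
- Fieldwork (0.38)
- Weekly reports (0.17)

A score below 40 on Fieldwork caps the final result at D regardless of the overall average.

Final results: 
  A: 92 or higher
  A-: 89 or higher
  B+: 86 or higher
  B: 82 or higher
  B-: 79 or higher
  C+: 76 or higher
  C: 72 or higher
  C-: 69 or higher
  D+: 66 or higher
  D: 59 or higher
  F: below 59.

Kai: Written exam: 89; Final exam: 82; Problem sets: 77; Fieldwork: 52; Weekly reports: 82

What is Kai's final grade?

C-

Fieldwork score 52 ≥ 40: minimum met.
Weighted total:
  Written exam 89 × 0.12 = 10.68
  Final exam 82 × 0.25 = 20.5
  Problem sets 77 × 0.08 = 6.16
  Fieldwork 52 × 0.38 = 19.76
  Weekly reports 82 × 0.17 = 13.94
Sum = 71.04
71.04 is ≥ 69 and < 72 → C-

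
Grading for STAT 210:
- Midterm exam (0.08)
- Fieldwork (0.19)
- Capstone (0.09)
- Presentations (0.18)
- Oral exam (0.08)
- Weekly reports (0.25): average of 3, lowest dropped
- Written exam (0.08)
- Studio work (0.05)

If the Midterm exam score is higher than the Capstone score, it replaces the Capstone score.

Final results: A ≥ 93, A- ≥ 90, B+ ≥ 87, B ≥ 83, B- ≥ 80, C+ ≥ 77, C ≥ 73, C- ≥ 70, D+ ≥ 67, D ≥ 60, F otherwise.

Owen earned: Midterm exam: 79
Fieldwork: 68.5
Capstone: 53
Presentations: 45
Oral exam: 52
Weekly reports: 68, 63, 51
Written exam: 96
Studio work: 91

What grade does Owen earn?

D+

Weekly reports: drop 51 → average of remaining 2 = 131/2 = 65.5
Midterm exam (79) > Capstone (53), so Capstone counts as 79.
Weighted total:
  Midterm exam 79 × 0.08 = 6.32
  Fieldwork 68.5 × 0.19 = 13.015
  Capstone 79 × 0.09 = 7.11
  Presentations 45 × 0.18 = 8.1
  Oral exam 52 × 0.08 = 4.16
  Weekly reports 65.5 × 0.25 = 16.375
  Written exam 96 × 0.08 = 7.68
  Studio work 91 × 0.05 = 4.55
Sum = 67.31
67.31 is ≥ 67 and < 70 → D+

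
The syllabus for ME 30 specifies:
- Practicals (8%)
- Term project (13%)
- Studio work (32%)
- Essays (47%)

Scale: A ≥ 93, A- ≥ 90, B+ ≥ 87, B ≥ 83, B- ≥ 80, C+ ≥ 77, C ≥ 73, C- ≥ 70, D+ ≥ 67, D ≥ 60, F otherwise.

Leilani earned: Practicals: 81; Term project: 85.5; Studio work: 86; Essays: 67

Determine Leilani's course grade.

C

Weighted total:
  Practicals 81 × 0.08 = 6.48
  Term project 85.5 × 0.13 = 11.115
  Studio work 86 × 0.32 = 27.52
  Essays 67 × 0.47 = 31.49
Sum = 76.605
76.605 is ≥ 73 and < 77 → C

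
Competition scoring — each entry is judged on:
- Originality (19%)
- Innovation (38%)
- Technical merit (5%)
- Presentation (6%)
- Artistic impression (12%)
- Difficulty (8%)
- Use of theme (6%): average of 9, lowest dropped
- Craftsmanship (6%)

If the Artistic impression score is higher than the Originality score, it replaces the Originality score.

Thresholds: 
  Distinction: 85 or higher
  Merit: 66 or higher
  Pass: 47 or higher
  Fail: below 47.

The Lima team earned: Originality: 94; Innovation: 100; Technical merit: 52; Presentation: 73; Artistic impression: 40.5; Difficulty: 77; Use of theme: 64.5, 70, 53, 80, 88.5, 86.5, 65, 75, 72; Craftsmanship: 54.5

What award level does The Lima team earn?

Merit

Use of theme: drop 53 → average of remaining 8 = 601.5/8 = 75.1875
Artistic impression (40.5) ≤ Originality (94), so Originality stays at 94.
Weighted total:
  Originality 94 × 0.19 = 17.86
  Innovation 100 × 0.38 = 38
  Technical merit 52 × 0.05 = 2.6
  Presentation 73 × 0.06 = 4.38
  Artistic impression 40.5 × 0.12 = 4.86
  Difficulty 77 × 0.08 = 6.16
  Use of theme 75.1875 × 0.06 = 4.51125
  Craftsmanship 54.5 × 0.06 = 3.27
Sum = 81.64125
81.64125 is ≥ 66 and < 85 → Merit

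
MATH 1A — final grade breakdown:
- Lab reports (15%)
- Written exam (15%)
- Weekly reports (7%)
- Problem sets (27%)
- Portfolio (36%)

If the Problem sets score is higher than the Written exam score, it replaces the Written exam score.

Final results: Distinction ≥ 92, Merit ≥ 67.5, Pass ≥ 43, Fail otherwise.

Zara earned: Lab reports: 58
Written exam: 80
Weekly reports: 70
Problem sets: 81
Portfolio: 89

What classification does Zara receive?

Merit

Problem sets (81) > Written exam (80), so Written exam counts as 81.
Weighted total:
  Lab reports 58 × 0.15 = 8.7
  Written exam 81 × 0.15 = 12.15
  Weekly reports 70 × 0.07 = 4.9
  Problem sets 81 × 0.27 = 21.87
  Portfolio 89 × 0.36 = 32.04
Sum = 79.66
79.66 is ≥ 67.5 and < 92 → Merit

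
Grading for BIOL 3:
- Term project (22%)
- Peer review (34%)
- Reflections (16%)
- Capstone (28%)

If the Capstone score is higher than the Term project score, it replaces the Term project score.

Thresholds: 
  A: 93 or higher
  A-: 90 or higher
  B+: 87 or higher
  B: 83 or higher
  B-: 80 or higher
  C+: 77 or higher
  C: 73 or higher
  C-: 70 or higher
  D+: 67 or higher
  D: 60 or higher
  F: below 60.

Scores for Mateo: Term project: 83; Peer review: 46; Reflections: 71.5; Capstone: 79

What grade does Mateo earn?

Capstone (79) ≤ Term project (83), so Term project stays at 83.
Weighted total:
  Term project 83 × 0.22 = 18.26
  Peer review 46 × 0.34 = 15.64
  Reflections 71.5 × 0.16 = 11.44
  Capstone 79 × 0.28 = 22.12
Sum = 67.46
67.46 is ≥ 67 and < 70 → D+

D+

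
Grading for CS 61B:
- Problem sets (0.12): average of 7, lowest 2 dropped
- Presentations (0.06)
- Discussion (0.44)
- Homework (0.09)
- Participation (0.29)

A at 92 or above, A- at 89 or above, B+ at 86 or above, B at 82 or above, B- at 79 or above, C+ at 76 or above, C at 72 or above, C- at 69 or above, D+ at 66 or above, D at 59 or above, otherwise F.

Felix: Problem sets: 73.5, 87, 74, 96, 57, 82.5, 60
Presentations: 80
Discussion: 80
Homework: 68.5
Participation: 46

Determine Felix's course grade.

C-

Problem sets: drop 57, 60 → average of remaining 5 = 413/5 = 82.6
Weighted total:
  Problem sets 82.6 × 0.12 = 9.912
  Presentations 80 × 0.06 = 4.8
  Discussion 80 × 0.44 = 35.2
  Homework 68.5 × 0.09 = 6.165
  Participation 46 × 0.29 = 13.34
Sum = 69.417
69.417 is ≥ 69 and < 72 → C-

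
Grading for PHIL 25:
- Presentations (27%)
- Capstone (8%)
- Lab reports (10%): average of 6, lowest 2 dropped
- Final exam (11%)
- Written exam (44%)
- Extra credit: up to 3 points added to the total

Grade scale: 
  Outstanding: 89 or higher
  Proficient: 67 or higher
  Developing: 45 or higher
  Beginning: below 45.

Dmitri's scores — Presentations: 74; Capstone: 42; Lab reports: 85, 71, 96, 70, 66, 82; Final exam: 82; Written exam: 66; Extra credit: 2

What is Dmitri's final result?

Lab reports: drop 66, 70 → average of remaining 4 = 334/4 = 83.5
Weighted total:
  Presentations 74 × 0.27 = 19.98
  Capstone 42 × 0.08 = 3.36
  Lab reports 83.5 × 0.1 = 8.35
  Final exam 82 × 0.11 = 9.02
  Written exam 66 × 0.44 = 29.04
Sum = 69.75
Extra credit: 69.75 + 2 = 71.75
71.75 is ≥ 67 and < 89 → Proficient

Proficient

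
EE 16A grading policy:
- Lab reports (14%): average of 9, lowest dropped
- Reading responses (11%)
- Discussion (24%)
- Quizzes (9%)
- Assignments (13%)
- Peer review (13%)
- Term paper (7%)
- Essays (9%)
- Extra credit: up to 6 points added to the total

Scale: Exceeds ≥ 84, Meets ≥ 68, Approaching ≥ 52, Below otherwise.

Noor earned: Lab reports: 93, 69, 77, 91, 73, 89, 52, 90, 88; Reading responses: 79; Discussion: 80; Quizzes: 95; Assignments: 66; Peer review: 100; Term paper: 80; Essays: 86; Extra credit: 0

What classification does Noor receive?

Lab reports: drop 52 → average of remaining 8 = 670/8 = 83.75
Weighted total:
  Lab reports 83.75 × 0.14 = 11.725
  Reading responses 79 × 0.11 = 8.69
  Discussion 80 × 0.24 = 19.2
  Quizzes 95 × 0.09 = 8.55
  Assignments 66 × 0.13 = 8.58
  Peer review 100 × 0.13 = 13
  Term paper 80 × 0.07 = 5.6
  Essays 86 × 0.09 = 7.74
Sum = 83.085
Extra credit: 83.085 + 0 = 83.085
83.085 is ≥ 68 and < 84 → Meets

Meets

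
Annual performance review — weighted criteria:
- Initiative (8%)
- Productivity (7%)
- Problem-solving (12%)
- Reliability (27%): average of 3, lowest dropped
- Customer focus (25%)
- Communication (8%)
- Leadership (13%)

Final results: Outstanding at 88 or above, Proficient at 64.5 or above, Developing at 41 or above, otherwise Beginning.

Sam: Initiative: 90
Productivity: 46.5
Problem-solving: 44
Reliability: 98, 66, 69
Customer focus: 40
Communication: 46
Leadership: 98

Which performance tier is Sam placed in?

Proficient

Reliability: drop 66 → average of remaining 2 = 167/2 = 83.5
Weighted total:
  Initiative 90 × 0.08 = 7.2
  Productivity 46.5 × 0.07 = 3.255
  Problem-solving 44 × 0.12 = 5.28
  Reliability 83.5 × 0.27 = 22.545
  Customer focus 40 × 0.25 = 10
  Communication 46 × 0.08 = 3.68
  Leadership 98 × 0.13 = 12.74
Sum = 64.7
64.7 is ≥ 64.5 and < 88 → Proficient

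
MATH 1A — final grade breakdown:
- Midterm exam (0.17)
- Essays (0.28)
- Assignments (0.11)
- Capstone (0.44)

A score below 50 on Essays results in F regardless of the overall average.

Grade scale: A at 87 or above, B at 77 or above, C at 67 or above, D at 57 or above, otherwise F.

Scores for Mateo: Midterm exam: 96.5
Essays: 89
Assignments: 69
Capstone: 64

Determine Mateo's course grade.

B

Essays score 89 ≥ 50: minimum met.
Weighted total:
  Midterm exam 96.5 × 0.17 = 16.405
  Essays 89 × 0.28 = 24.92
  Assignments 69 × 0.11 = 7.59
  Capstone 64 × 0.44 = 28.16
Sum = 77.075
77.075 is ≥ 77 and < 87 → B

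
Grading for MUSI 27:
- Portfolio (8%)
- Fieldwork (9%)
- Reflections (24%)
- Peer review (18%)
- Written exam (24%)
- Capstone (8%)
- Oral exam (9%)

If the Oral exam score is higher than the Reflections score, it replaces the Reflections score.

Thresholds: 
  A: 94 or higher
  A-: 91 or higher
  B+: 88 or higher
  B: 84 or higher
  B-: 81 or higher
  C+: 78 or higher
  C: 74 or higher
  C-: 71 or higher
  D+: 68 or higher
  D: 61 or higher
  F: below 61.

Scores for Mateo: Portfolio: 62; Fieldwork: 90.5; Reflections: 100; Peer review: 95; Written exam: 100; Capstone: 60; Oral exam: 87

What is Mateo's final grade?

B+

Oral exam (87) ≤ Reflections (100), so Reflections stays at 100.
Weighted total:
  Portfolio 62 × 0.08 = 4.96
  Fieldwork 90.5 × 0.09 = 8.145
  Reflections 100 × 0.24 = 24
  Peer review 95 × 0.18 = 17.1
  Written exam 100 × 0.24 = 24
  Capstone 60 × 0.08 = 4.8
  Oral exam 87 × 0.09 = 7.83
Sum = 90.835
90.835 is ≥ 88 and < 91 → B+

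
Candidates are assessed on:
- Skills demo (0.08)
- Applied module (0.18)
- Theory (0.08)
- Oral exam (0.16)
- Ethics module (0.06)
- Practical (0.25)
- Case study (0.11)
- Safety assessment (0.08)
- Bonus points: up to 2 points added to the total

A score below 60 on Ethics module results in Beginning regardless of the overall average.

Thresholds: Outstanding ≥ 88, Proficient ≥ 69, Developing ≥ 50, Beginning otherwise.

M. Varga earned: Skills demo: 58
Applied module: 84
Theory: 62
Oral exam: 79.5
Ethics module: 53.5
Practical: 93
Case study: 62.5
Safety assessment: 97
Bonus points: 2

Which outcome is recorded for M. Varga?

Ethics module score 53.5 < 60: minimum not met.
Weighted total:
  Skills demo 58 × 0.08 = 4.64
  Applied module 84 × 0.18 = 15.12
  Theory 62 × 0.08 = 4.96
  Oral exam 79.5 × 0.16 = 12.72
  Ethics module 53.5 × 0.06 = 3.21
  Practical 93 × 0.25 = 23.25
  Case study 62.5 × 0.11 = 6.875
  Safety assessment 97 × 0.08 = 7.76
Sum = 78.535
Bonus points: 78.535 + 2 = 80.535
Because the Ethics module minimum was not met, the result is Beginning.

Beginning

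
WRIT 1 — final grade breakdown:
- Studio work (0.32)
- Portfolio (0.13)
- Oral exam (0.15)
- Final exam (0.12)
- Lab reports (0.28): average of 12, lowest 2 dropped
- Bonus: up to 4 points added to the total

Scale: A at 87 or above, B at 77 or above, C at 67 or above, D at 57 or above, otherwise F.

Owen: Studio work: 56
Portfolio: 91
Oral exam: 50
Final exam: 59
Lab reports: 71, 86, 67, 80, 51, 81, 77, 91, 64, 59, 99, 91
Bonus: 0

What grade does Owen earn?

D

Lab reports: drop 51, 59 → average of remaining 10 = 807/10 = 80.7
Weighted total:
  Studio work 56 × 0.32 = 17.92
  Portfolio 91 × 0.13 = 11.83
  Oral exam 50 × 0.15 = 7.5
  Final exam 59 × 0.12 = 7.08
  Lab reports 80.7 × 0.28 = 22.596
Sum = 66.926
Bonus: 66.926 + 0 = 66.926
66.926 is ≥ 57 and < 67 → D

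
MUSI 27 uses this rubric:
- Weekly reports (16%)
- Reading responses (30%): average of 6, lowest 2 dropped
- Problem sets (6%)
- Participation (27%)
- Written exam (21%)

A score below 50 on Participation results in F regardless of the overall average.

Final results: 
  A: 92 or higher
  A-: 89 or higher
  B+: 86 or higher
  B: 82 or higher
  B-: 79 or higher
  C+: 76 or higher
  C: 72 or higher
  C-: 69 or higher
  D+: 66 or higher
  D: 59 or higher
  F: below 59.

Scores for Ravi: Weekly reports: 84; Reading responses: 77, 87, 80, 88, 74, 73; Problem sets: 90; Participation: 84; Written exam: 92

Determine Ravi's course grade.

B

Reading responses: drop 73, 74 → average of remaining 4 = 332/4 = 83
Participation score 84 ≥ 50: minimum met.
Weighted total:
  Weekly reports 84 × 0.16 = 13.44
  Reading responses 83 × 0.3 = 24.9
  Problem sets 90 × 0.06 = 5.4
  Participation 84 × 0.27 = 22.68
  Written exam 92 × 0.21 = 19.32
Sum = 85.74
85.74 is ≥ 82 and < 86 → B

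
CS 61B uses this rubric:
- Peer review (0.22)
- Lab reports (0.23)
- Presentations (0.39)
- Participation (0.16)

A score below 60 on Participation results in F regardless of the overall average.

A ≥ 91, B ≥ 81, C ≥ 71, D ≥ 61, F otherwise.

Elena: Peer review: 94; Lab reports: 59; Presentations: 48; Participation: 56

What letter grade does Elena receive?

Participation score 56 < 60: minimum not met.
Weighted total:
  Peer review 94 × 0.22 = 20.68
  Lab reports 59 × 0.23 = 13.57
  Presentations 48 × 0.39 = 18.72
  Participation 56 × 0.16 = 8.96
Sum = 61.93
Because the Participation minimum was not met, the result is F.

F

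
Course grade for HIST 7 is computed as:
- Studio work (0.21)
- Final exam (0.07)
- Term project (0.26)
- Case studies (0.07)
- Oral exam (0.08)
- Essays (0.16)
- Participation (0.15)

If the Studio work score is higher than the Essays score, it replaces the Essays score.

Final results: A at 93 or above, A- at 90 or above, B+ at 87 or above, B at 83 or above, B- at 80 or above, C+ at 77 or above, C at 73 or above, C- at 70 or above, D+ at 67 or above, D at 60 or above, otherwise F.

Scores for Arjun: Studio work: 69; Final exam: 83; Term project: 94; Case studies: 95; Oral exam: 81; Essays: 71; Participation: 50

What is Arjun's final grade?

C

Studio work (69) ≤ Essays (71), so Essays stays at 71.
Weighted total:
  Studio work 69 × 0.21 = 14.49
  Final exam 83 × 0.07 = 5.81
  Term project 94 × 0.26 = 24.44
  Case studies 95 × 0.07 = 6.65
  Oral exam 81 × 0.08 = 6.48
  Essays 71 × 0.16 = 11.36
  Participation 50 × 0.15 = 7.5
Sum = 76.73
76.73 is ≥ 73 and < 77 → C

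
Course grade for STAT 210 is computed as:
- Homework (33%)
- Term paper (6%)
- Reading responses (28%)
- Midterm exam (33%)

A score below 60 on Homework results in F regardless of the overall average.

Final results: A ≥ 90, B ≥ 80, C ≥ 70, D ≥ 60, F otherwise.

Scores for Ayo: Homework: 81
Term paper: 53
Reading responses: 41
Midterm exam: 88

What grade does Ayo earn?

Homework score 81 ≥ 60: minimum met.
Weighted total:
  Homework 81 × 0.33 = 26.73
  Term paper 53 × 0.06 = 3.18
  Reading responses 41 × 0.28 = 11.48
  Midterm exam 88 × 0.33 = 29.04
Sum = 70.43
70.43 is ≥ 70 and < 80 → C

C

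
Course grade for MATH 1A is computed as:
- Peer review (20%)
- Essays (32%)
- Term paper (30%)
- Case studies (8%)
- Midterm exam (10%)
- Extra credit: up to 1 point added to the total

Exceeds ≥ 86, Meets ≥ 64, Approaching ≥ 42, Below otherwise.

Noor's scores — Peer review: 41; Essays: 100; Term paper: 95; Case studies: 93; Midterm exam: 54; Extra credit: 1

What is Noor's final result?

Weighted total:
  Peer review 41 × 0.2 = 8.2
  Essays 100 × 0.32 = 32
  Term paper 95 × 0.3 = 28.5
  Case studies 93 × 0.08 = 7.44
  Midterm exam 54 × 0.1 = 5.4
Sum = 81.54
Extra credit: 81.54 + 1 = 82.54
82.54 is ≥ 64 and < 86 → Meets

Meets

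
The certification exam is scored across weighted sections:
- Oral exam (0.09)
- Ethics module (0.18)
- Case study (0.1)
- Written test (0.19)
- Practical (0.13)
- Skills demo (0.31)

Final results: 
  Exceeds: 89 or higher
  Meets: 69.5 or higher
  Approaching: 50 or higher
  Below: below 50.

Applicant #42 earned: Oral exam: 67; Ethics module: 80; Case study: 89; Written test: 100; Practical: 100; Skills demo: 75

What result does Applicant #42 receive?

Weighted total:
  Oral exam 67 × 0.09 = 6.03
  Ethics module 80 × 0.18 = 14.4
  Case study 89 × 0.1 = 8.9
  Written test 100 × 0.19 = 19
  Practical 100 × 0.13 = 13
  Skills demo 75 × 0.31 = 23.25
Sum = 84.58
84.58 is ≥ 69.5 and < 89 → Meets

Meets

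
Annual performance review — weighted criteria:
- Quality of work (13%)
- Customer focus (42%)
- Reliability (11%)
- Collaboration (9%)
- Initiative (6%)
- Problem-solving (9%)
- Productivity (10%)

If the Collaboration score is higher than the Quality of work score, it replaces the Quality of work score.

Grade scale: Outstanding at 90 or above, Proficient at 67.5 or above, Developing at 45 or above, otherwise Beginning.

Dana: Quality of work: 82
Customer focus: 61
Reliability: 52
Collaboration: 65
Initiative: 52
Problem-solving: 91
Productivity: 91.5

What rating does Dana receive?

Proficient

Collaboration (65) ≤ Quality of work (82), so Quality of work stays at 82.
Weighted total:
  Quality of work 82 × 0.13 = 10.66
  Customer focus 61 × 0.42 = 25.62
  Reliability 52 × 0.11 = 5.72
  Collaboration 65 × 0.09 = 5.85
  Initiative 52 × 0.06 = 3.12
  Problem-solving 91 × 0.09 = 8.19
  Productivity 91.5 × 0.1 = 9.15
Sum = 68.31
68.31 is ≥ 67.5 and < 90 → Proficient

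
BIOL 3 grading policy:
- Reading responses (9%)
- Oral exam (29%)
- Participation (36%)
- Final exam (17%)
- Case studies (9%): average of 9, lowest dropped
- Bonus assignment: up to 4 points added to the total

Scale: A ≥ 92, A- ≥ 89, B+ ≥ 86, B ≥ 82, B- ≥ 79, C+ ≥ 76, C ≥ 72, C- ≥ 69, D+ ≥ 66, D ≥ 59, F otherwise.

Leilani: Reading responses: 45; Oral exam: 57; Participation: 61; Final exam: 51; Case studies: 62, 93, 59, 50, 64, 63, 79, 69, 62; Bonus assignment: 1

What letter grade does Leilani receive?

Case studies: drop 50 → average of remaining 8 = 551/8 = 68.875
Weighted total:
  Reading responses 45 × 0.09 = 4.05
  Oral exam 57 × 0.29 = 16.53
  Participation 61 × 0.36 = 21.96
  Final exam 51 × 0.17 = 8.67
  Case studies 68.875 × 0.09 = 6.19875
Sum = 57.40875
Bonus assignment: 57.40875 + 1 = 58.40875
58.40875 < 59 → F

F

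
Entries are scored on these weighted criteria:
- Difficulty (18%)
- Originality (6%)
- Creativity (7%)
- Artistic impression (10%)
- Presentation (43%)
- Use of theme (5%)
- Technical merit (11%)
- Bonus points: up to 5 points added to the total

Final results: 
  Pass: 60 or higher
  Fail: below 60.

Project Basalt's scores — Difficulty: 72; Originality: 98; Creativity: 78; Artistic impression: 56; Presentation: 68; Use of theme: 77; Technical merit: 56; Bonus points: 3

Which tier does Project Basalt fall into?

Pass

Weighted total:
  Difficulty 72 × 0.18 = 12.96
  Originality 98 × 0.06 = 5.88
  Creativity 78 × 0.07 = 5.46
  Artistic impression 56 × 0.1 = 5.6
  Presentation 68 × 0.43 = 29.24
  Use of theme 77 × 0.05 = 3.85
  Technical merit 56 × 0.11 = 6.16
Sum = 69.15
Bonus points: 69.15 + 3 = 72.15
72.15 ≥ 60 → Pass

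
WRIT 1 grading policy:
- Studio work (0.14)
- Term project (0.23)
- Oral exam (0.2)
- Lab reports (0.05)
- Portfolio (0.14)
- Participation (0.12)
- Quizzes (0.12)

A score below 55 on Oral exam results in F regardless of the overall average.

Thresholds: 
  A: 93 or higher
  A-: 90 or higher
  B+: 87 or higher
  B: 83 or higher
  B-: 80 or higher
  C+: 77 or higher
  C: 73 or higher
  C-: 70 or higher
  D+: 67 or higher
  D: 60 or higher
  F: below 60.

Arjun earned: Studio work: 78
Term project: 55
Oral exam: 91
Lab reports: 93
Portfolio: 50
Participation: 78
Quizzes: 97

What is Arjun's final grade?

C

Oral exam score 91 ≥ 55: minimum met.
Weighted total:
  Studio work 78 × 0.14 = 10.92
  Term project 55 × 0.23 = 12.65
  Oral exam 91 × 0.2 = 18.2
  Lab reports 93 × 0.05 = 4.65
  Portfolio 50 × 0.14 = 7
  Participation 78 × 0.12 = 9.36
  Quizzes 97 × 0.12 = 11.64
Sum = 74.42
74.42 is ≥ 73 and < 77 → C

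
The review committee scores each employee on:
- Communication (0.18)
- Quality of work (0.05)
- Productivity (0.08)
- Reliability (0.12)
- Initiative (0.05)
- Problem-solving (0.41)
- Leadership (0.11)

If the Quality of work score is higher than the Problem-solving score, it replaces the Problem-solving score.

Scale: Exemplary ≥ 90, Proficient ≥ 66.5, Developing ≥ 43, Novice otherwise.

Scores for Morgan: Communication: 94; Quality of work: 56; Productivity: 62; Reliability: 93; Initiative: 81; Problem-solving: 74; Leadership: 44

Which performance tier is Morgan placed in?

Quality of work (56) ≤ Problem-solving (74), so Problem-solving stays at 74.
Weighted total:
  Communication 94 × 0.18 = 16.92
  Quality of work 56 × 0.05 = 2.8
  Productivity 62 × 0.08 = 4.96
  Reliability 93 × 0.12 = 11.16
  Initiative 81 × 0.05 = 4.05
  Problem-solving 74 × 0.41 = 30.34
  Leadership 44 × 0.11 = 4.84
Sum = 75.07
75.07 is ≥ 66.5 and < 90 → Proficient

Proficient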